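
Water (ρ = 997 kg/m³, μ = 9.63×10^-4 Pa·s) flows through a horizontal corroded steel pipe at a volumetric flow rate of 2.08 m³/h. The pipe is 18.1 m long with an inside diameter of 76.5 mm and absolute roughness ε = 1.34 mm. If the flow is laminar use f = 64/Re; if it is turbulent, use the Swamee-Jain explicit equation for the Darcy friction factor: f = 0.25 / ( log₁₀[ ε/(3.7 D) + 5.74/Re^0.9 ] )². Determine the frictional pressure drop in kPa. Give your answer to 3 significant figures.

Q = 2.08 m³/h = 2.08/3600 = 0.0005778 m³/s.
Cross-sectional area A = πD²/4 = π(0.0765)²/4 = 0.004596 m²; mean velocity V = Q/A = 0.0005778/0.004596 = 0.1257 m/s.
Reynolds number Re = ρVD/μ = 997 · 0.1257 · 0.0765 / 0.000963 = 9956.
Re > 4000 → turbulent. Relative roughness ε/D = 0.00134/0.0765 = 0.0175. Swamee-Jain: f = 0.25/(log₁₀[0.0175/3.7 + 5.74/9956^0.9])² = 0.25/(log₁₀[0.00473 + 0.00145])² = 0.25/(-2.209)² = 0.05124.
Darcy-Weisbach: ΔP = f(L/D)(ρV²/2) = 0.05124·(18.1/0.0765)·(997·0.1257²/2) = 0.05124·236.6·7.877 = 95.49 Pa.
ΔP = 95.49 Pa = 0.0955 kPa.

ΔP ≈ 0.0955 kPa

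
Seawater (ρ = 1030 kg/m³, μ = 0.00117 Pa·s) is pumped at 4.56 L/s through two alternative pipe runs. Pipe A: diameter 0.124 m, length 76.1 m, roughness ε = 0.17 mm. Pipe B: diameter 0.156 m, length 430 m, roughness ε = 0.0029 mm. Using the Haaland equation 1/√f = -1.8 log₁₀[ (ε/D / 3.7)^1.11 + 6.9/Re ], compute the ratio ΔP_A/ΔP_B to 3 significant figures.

ΔP_A/ΔP_B ≈ 0.618

Pipe A: V = Q/A = 0.00456/0.01208 = 0.3776 m/s; Re = 4.122e+04; ε/D = 0.00137; Haaland → f = 0.02532; ΔP_A = f(L/D)(ρV²/2) = 1141 Pa.
Pipe B: V = Q/A = 0.00456/0.01911 = 0.2386 m/s; Re = 3.276e+04; ε/D = 1.86e-05; Haaland → f = 0.02287; ΔP_B = f(L/D)(ρV²/2) = 1848 Pa.
ΔP_A/ΔP_B = 1141/1848 = 0.618.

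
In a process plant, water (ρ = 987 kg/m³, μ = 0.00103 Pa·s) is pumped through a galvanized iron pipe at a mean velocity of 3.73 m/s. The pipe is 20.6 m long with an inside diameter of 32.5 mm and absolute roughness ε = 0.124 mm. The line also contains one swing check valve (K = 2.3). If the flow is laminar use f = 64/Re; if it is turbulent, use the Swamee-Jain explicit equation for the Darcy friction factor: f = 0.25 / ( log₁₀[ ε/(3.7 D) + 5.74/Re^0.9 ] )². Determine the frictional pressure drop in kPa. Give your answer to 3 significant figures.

Reynolds number Re = ρVD/μ = 987 · 3.73 · 0.0325 / 0.00103 = 1.162e+05.
Re > 4000 → turbulent. Relative roughness ε/D = 0.000124/0.0325 = 0.00382. Swamee-Jain: f = 0.25/(log₁₀[0.00382/3.7 + 5.74/1.162e+05^0.9])² = 0.25/(log₁₀[0.00103 + 0.000159])² = 0.25/(-2.925)² = 0.02923.
Total minor-loss coefficient ΣK = 1·2.3 = 2.3.
ΔP = [f·L/D + ΣK]·(ρV²/2) = [0.02923·20.6/0.0325 + 2.3]·(987·3.73²/2) = [18.53 + 2.3]·6866 = 1.43e+05 Pa.
ΔP = 1.43e+05 Pa = 143 kPa.

ΔP ≈ 143 kPa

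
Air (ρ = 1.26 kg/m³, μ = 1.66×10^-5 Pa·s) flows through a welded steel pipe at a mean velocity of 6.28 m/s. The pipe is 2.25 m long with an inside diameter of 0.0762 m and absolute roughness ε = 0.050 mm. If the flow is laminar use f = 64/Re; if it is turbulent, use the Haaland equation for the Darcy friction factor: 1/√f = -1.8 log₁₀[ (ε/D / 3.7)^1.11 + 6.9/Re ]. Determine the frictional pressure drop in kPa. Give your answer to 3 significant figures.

ΔP ≈ 0.0176 kPa

Reynolds number Re = ρVD/μ = 1.26 · 6.28 · 0.0762 / 1.66e-05 = 3.632e+04.
Re > 4000 → turbulent. Relative roughness ε/D = 5e-05/0.0762 = 0.000656. Haaland: 1/√f = -1.8 log₁₀[(0.000656/3.7)^1.11 + 6.9/3.632e+04] = -1.8 log₁₀[6.86e-05 + 0.00019] = 6.457, so f = 0.02398.
Darcy-Weisbach: ΔP = f(L/D)(ρV²/2) = 0.02398·(2.25/0.0762)·(1.26·6.28²/2) = 0.02398·29.53·24.85 = 17.59 Pa.
ΔP = 17.59 Pa = 0.0176 kPa.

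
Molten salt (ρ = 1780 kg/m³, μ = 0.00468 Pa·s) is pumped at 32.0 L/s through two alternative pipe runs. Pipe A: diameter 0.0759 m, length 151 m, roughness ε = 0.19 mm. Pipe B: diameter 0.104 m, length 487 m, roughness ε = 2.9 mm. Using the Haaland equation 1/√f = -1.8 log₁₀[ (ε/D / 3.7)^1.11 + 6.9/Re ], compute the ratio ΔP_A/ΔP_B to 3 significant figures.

ΔP_A/ΔP_B ≈ 0.687

Pipe A: V = Q/A = 0.032/0.004525 = 7.073 m/s; Re = 2.042e+05; ε/D = 0.0025; Haaland → f = 0.0256; ΔP_A = f(L/D)(ρV²/2) = 2.267e+06 Pa.
Pipe B: V = Q/A = 0.032/0.008495 = 3.767 m/s; Re = 1.49e+05; ε/D = 0.0279; Haaland → f = 0.0558; ΔP_B = f(L/D)(ρV²/2) = 3.3e+06 Pa.
ΔP_A/ΔP_B = 2.267e+06/3.3e+06 = 0.687.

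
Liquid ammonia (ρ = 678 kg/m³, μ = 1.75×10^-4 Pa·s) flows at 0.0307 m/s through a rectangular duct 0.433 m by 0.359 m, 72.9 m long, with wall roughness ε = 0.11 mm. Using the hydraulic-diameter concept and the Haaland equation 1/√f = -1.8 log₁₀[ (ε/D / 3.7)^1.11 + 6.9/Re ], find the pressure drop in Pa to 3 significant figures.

ΔP ≈ 1.30 Pa

Hydraulic diameter D_h = 4A/P = 4·(0.433·0.359)/(2·(0.433+0.359)) = 0.6218/1.584 = 0.3925 m.
Re = ρVD_h/μ = 678·0.0307·0.3925/0.000175 = 4.669e+04.
ε/D_h = 0.00011/0.3925 = 0.00028; Haaland gives 1/√f = -1.8 log₁₀[2.67e-05+0.000148] = 6.765, so f = 0.02185.
ΔP = f(L/D_h)(ρV²/2) = 0.02185·72.9/0.3925·0.3195 = 1.297 Pa.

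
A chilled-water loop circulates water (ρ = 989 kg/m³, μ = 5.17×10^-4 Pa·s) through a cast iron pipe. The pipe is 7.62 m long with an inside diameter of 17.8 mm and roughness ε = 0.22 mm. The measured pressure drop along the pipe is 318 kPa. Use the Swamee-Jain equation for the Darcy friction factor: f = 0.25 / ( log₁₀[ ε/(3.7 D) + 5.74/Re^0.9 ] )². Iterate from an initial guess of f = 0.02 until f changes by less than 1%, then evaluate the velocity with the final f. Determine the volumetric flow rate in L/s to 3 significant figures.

Rearranging Darcy-Weisbach: V = √(2·ΔP·D/(f·L·ρ)). With ε/D = 0.00022/0.0178 = 0.0124, iterate starting from f = 0.02:
  f = 0.02 → V = √(2·3.18e+05·0.0178/(0.02·7.62·989)) = 8.667 m/s; Re = ρVD/μ = 2.951e+05; f → 0.04106
  f = 0.04106 → V = 6.048 m/s; Re = 2.059e+05; f → 0.04118
Converged (Δf/f < 1%). With the final f = 0.04118: V = √(2·3.18e+05·0.0178/(0.04118·7.62·989)) = 6.04 m/s.
Q = V·A = 6.04·(π/4·0.0178²) = 0.001503 m³/s = 1.50 L/s.

Q ≈ 1.50 L/s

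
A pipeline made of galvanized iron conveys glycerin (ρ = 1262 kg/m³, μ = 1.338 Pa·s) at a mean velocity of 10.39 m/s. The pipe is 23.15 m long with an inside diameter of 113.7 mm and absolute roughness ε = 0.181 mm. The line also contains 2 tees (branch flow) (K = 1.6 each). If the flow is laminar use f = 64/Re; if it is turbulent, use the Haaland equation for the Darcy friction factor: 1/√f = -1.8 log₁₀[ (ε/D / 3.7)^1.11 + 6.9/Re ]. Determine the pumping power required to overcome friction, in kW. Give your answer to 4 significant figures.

Reynolds number Re = ρVD/μ = 1262 · 10.39 · 0.1137 / 1.34 = 1114.
Re < 2300 → laminar flow, so f = 64/Re = 64/1114 = 0.05744 (the turbulent correlation is not needed).
Total minor-loss coefficient ΣK = 2·1.6 = 3.2.
ΔP = [f·L/D + ΣK]·(ρV²/2) = [0.05744·23.15/0.1137 + 3.2]·(1262·10.39²/2) = [11.69 + 3.2]·6.812e+04 = 1.015e+06 Pa.
Q = V·A = 10.39·0.01015 = 0.1055 m³/s.
Pumping power P = QΔP = 0.1055·1.015e+06 = 107030 W = 107.0 kW.

P ≈ 107.0 kW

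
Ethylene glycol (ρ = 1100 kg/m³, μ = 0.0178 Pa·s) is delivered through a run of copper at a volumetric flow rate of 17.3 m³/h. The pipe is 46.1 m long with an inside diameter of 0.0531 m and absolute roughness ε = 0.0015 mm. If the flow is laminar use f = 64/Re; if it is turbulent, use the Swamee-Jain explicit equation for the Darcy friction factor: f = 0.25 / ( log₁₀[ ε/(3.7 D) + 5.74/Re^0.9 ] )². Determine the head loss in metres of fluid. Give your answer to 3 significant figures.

Q = 17.3 m³/h = 17.3/3600 = 0.004806 m³/s.
Cross-sectional area A = πD²/4 = π(0.0531)²/4 = 0.002215 m²; mean velocity V = Q/A = 0.004806/0.002215 = 2.17 m/s.
Reynolds number Re = ρVD/μ = 1100 · 2.17 · 0.0531 / 0.0178 = 7121.
Re > 4000 → turbulent. Relative roughness ε/D = 1.5e-06/0.0531 = 2.82e-05. Swamee-Jain: f = 0.25/(log₁₀[2.82e-05/3.7 + 5.74/7121^0.9])² = 0.25/(log₁₀[7.63e-06 + 0.00196])² = 0.25/(-2.707)² = 0.03412.
Darcy-Weisbach: ΔP = f(L/D)(ρV²/2) = 0.03412·(46.1/0.0531)·(1100·2.17²/2) = 0.03412·868.2·2590 = 7.673e+04 Pa.
Head loss h_f = ΔP/(ρg) = 7.673e+04/(1100·9.81) = 7.11 m.

h_f ≈ 7.11 m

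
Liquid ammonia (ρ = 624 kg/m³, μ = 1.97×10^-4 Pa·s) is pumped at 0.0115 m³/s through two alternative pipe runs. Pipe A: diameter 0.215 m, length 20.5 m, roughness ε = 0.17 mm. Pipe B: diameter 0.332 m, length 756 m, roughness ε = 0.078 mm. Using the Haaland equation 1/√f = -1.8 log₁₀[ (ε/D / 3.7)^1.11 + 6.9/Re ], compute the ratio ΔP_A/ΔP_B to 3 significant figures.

ΔP_A/ΔP_B ≈ 0.264

Pipe A: V = Q/A = 0.0115/0.03631 = 0.3168 m/s; Re = 2.157e+05; ε/D = 0.000791; Haaland → f = 0.01994; ΔP_A = f(L/D)(ρV²/2) = 59.52 Pa.
Pipe B: V = Q/A = 0.0115/0.08657 = 0.1328 m/s; Re = 1.397e+05; ε/D = 0.000235; Haaland → f = 0.01795; ΔP_B = f(L/D)(ρV²/2) = 225 Pa.
ΔP_A/ΔP_B = 59.52/225 = 0.264.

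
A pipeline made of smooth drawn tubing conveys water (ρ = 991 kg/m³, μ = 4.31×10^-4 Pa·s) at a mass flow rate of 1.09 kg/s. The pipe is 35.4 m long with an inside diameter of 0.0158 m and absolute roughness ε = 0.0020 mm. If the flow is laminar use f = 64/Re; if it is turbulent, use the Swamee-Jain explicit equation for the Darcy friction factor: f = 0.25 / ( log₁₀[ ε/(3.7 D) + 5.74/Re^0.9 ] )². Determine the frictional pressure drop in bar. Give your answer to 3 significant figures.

ΔP ≈ 5.78 bar

A = πD²/4 = π(0.0158)²/4 = 0.0001961 m²; mean velocity V = ṁ/(ρA) = 1.09/(991 · 0.0001961) = 5.61 m/s.
Reynolds number Re = ρVD/μ = 991 · 5.61 · 0.0158 / 0.000431 = 2.038e+05.
Re > 4000 → turbulent. Relative roughness ε/D = 2e-06/0.0158 = 0.000127. Swamee-Jain: f = 0.25/(log₁₀[0.000127/3.7 + 5.74/2.038e+05^0.9])² = 0.25/(log₁₀[3.42e-05 + 9.56e-05])² = 0.25/(-3.887)² = 0.01655.
Darcy-Weisbach: ΔP = f(L/D)(ρV²/2) = 0.01655·(35.4/0.0158)·(991·5.61²/2) = 0.01655·2241·1.559e+04 = 5.782e+05 Pa.
ΔP = 5.782e+05 Pa = 5.78 bar.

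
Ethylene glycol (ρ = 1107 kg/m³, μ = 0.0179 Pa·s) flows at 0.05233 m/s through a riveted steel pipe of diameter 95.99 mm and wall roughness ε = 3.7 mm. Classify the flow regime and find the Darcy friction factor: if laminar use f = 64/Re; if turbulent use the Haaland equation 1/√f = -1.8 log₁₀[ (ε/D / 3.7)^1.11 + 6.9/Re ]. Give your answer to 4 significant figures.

f ≈ 0.2060

Re = ρVD/μ = 1107·0.05233·0.09599/0.0179 = 310.6.
Re < 2300 → laminar, so f = 64/Re = 0.206 (roughness is irrelevant in laminar flow).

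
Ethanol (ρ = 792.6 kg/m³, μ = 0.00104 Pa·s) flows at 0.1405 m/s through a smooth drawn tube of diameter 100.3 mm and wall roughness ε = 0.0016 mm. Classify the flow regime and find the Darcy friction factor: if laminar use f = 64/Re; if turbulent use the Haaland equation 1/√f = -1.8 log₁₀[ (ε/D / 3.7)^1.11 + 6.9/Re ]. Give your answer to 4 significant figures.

Re = ρVD/μ = 792.6·0.1405·0.1003/0.00104 = 1.074e+04.
Re > 4000 → turbulent. ε/D = 1.6e-06/0.1003 = 1.6e-05; Haaland: 1/√f = -1.8 log₁₀[1.11e-06 + 0.000642] = 5.745, so f = 0.0303.

f ≈ 0.03030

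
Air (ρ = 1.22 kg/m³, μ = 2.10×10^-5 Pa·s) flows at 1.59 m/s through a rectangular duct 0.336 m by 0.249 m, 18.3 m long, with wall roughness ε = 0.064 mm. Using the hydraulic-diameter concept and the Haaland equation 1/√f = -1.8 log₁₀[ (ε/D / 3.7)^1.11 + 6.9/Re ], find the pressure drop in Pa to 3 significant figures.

ΔP ≈ 2.42 Pa

Hydraulic diameter D_h = 4A/P = 4·(0.336·0.249)/(2·(0.336+0.249)) = 0.3347/1.17 = 0.286 m.
Re = ρVD_h/μ = 1.22·1.59·0.286/2.1e-05 = 2.642e+04.
ε/D_h = 6.4e-05/0.286 = 0.000224; Haaland gives 1/√f = -1.8 log₁₀[2.08e-05+0.000261] = 6.39, so f = 0.02449.
ΔP = f(L/D_h)(ρV²/2) = 0.02449·18.3/0.286·1.542 = 2.417 Pa.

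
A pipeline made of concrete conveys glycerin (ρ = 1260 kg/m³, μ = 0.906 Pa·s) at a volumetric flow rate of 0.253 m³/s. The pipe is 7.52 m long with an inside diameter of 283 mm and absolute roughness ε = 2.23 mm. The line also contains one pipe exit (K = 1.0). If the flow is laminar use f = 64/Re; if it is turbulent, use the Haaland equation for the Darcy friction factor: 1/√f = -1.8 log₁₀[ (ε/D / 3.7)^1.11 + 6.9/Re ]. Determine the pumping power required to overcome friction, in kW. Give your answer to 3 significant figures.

P ≈ 5.35 kW

Cross-sectional area A = πD²/4 = π(0.283)²/4 = 0.0629 m²; mean velocity V = Q/A = 0.253/0.0629 = 4.022 m/s.
Reynolds number Re = ρVD/μ = 1260 · 4.022 · 0.283 / 0.906 = 1583.
Re < 2300 → laminar flow, so f = 64/Re = 64/1583 = 0.04043 (the turbulent correlation is not needed).
Total minor-loss coefficient ΣK = 1·1 = 1.
ΔP = [f·L/D + ΣK]·(ρV²/2) = [0.04043·7.52/0.283 + 1]·(1260·4.022²/2) = [1.074 + 1]·1.019e+04 = 2.114e+04 Pa.
Pumping power P = QΔP = 0.253·2.114e+04 = 5349 W = 5.35 kW.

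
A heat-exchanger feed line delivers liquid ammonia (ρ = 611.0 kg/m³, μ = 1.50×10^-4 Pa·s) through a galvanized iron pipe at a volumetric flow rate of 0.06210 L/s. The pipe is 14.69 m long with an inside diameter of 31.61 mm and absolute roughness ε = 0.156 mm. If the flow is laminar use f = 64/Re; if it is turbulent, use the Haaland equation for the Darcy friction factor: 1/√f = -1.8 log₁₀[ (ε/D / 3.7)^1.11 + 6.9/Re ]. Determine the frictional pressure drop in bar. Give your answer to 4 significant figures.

ΔP ≈ 3.310×10^-4 bar

Q = 0.06210 L/s = 0.06210/1000 = 6.21e-05 m³/s.
Cross-sectional area A = πD²/4 = π(0.03161)²/4 = 0.0007848 m²; mean velocity V = Q/A = 6.21e-05/0.0007848 = 0.07913 m/s.
Reynolds number Re = ρVD/μ = 611 · 0.07913 · 0.03161 / 0.00015 = 1.019e+04.
Re > 4000 → turbulent. Relative roughness ε/D = 0.000156/0.03161 = 0.00494. Haaland: 1/√f = -1.8 log₁₀[(0.00494/3.7)^1.11 + 6.9/1.019e+04] = -1.8 log₁₀[0.000644 + 0.000677] = 5.182, so f = 0.03724.
Darcy-Weisbach: ΔP = f(L/D)(ρV²/2) = 0.03724·(14.69/0.03161)·(611·0.07913²/2) = 0.03724·464.7·1.913 = 33.1 Pa.
ΔP = 33.1 Pa = 3.310×10^-4 bar.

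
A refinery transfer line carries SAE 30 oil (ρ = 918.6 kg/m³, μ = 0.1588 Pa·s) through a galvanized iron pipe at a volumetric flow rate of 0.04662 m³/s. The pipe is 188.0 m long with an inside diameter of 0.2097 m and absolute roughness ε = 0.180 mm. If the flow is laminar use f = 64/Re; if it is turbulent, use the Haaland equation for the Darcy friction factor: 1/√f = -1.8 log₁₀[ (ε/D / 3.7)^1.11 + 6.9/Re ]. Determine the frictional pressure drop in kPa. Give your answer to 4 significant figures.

Cross-sectional area A = πD²/4 = π(0.2097)²/4 = 0.03454 m²; mean velocity V = Q/A = 0.04662/0.03454 = 1.35 m/s.
Reynolds number Re = ρVD/μ = 918.6 · 1.35 · 0.2097 / 0.159 = 1637.
Re < 2300 → laminar flow, so f = 64/Re = 64/1637 = 0.03909 (the turbulent correlation is not needed).
Darcy-Weisbach: ΔP = f(L/D)(ρV²/2) = 0.03909·(188/0.2097)·(918.6·1.35²/2) = 0.03909·896.5·836.9 = 2.933e+04 Pa.
ΔP = 2.933e+04 Pa = 29.33 kPa.

ΔP ≈ 29.33 kPa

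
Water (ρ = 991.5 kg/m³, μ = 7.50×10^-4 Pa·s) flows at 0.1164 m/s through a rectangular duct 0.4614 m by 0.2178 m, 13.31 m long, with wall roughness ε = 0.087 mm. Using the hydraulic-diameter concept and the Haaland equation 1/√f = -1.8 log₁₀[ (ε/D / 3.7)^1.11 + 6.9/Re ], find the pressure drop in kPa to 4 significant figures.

Hydraulic diameter D_h = 4A/P = 4·(0.4614·0.2178)/(2·(0.4614+0.2178)) = 0.402/1.358 = 0.2959 m.
Re = ρVD_h/μ = 991.5·0.1164·0.2959/0.00075 = 4.554e+04.
ε/D_h = 8.7e-05/0.2959 = 0.000294; Haaland gives 1/√f = -1.8 log₁₀[2.81e-05+0.000152] = 6.742, so f = 0.022.
ΔP = f(L/D_h)(ρV²/2) = 0.022·13.31/0.2959·6.717 = 6.647 Pa.
ΔP = 0.006647 kPa.

ΔP ≈ 0.006647 kPa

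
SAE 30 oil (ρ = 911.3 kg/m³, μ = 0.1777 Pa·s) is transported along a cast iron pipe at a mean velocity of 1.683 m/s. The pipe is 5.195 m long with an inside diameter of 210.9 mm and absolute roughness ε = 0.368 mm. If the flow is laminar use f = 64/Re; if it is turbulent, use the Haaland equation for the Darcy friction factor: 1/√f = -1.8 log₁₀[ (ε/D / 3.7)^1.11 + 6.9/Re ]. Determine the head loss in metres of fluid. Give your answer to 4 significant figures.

Reynolds number Re = ρVD/μ = 911.3 · 1.683 · 0.2109 / 0.178 = 1820.
Re < 2300 → laminar flow, so f = 64/Re = 64/1820 = 0.03516 (the turbulent correlation is not needed).
Darcy-Weisbach: ΔP = f(L/D)(ρV²/2) = 0.03516·(5.195/0.2109)·(911.3·1.683²/2) = 0.03516·24.63·1291 = 1118 Pa.
Head loss h_f = ΔP/(ρg) = 1118/(911.3·9.81) = 0.1250 m.

h_f ≈ 0.1250 m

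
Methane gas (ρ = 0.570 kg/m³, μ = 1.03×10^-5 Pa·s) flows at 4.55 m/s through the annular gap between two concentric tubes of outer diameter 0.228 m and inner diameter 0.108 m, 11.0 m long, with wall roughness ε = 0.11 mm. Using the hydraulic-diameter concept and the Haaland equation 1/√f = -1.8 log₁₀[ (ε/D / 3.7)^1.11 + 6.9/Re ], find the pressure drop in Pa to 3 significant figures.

ΔP ≈ 13.7 Pa

Hydraulic diameter D_h = 4A/P = D_o - D_i = 0.228 - 0.108 = 0.12 m.
Re = ρVD_h/μ = 0.57·4.55·0.12/1.03e-05 = 3.022e+04.
ε/D_h = 0.00011/0.12 = 0.000917; Haaland gives 1/√f = -1.8 log₁₀[9.94e-05+0.000228] = 6.272, so f = 0.02542.
ΔP = f(L/D_h)(ρV²/2) = 0.02542·11/0.12·5.9 = 13.75 Pa.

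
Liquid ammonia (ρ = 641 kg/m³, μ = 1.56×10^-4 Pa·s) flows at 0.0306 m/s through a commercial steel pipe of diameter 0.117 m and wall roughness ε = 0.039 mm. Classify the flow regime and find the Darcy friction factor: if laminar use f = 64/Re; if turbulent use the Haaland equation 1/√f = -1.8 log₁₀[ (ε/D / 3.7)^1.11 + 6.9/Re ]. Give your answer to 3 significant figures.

f ≈ 0.0283

Re = ρVD/μ = 641·0.0306·0.117/0.000156 = 1.471e+04.
Re > 4000 → turbulent. ε/D = 3.9e-05/0.117 = 0.000333; Haaland: 1/√f = -1.8 log₁₀[3.23e-05 + 0.000469] = 5.94, so f = 0.02834.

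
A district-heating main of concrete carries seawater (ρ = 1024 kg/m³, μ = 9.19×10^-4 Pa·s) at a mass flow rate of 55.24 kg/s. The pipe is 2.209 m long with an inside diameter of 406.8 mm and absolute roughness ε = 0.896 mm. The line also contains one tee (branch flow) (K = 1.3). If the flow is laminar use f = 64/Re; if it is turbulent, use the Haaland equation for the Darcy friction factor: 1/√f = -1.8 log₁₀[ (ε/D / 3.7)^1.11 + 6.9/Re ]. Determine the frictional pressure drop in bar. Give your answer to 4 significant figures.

ΔP ≈ 0.001266 bar

A = πD²/4 = π(0.4068)²/4 = 0.13 m²; mean velocity V = ṁ/(ρA) = 55.24/(1024 · 0.13) = 0.4151 m/s.
Reynolds number Re = ρVD/μ = 1024 · 0.4151 · 0.4068 / 0.000919 = 1.881e+05.
Re > 4000 → turbulent. Relative roughness ε/D = 0.000896/0.4068 = 0.0022. Haaland: 1/√f = -1.8 log₁₀[(0.0022/3.7)^1.11 + 6.9/1.881e+05] = -1.8 log₁₀[0.000263 + 3.67e-05] = 6.342, so f = 0.02486.
Total minor-loss coefficient ΣK = 1·1.3 = 1.3.
ΔP = [f·L/D + ΣK]·(ρV²/2) = [0.02486·2.209/0.4068 + 1.3]·(1024·0.4151²/2) = [0.135 + 1.3]·88.2 = 126.6 Pa.
ΔP = 126.6 Pa = 0.001266 bar.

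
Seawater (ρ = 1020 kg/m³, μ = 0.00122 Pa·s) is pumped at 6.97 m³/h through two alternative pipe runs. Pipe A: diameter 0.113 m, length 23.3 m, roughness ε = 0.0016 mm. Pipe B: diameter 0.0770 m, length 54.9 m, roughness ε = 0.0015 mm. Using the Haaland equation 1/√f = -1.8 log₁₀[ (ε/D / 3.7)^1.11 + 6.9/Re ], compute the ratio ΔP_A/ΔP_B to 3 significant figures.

ΔP_A/ΔP_B ≈ 0.0685

Pipe A: V = Q/A = 0.001936/0.01003 = 0.1931 m/s; Re = 1.824e+04; ε/D = 1.42e-05; Haaland → f = 0.02637; ΔP_A = f(L/D)(ρV²/2) = 103.4 Pa.
Pipe B: V = Q/A = 0.001936/0.004657 = 0.4158 m/s; Re = 2.677e+04; ε/D = 1.95e-05; Haaland → f = 0.024; ΔP_B = f(L/D)(ρV²/2) = 1508 Pa.
ΔP_A/ΔP_B = 103.4/1508 = 0.0685.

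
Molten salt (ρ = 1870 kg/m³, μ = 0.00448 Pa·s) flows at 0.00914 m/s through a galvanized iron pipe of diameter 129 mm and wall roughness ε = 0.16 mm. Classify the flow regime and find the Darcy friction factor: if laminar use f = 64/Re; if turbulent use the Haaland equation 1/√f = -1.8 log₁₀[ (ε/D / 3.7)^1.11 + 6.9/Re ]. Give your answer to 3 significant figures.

f ≈ 0.130

Re = ρVD/μ = 1870·0.00914·0.129/0.00448 = 492.2.
Re < 2300 → laminar, so f = 64/Re = 0.13 (roughness is irrelevant in laminar flow).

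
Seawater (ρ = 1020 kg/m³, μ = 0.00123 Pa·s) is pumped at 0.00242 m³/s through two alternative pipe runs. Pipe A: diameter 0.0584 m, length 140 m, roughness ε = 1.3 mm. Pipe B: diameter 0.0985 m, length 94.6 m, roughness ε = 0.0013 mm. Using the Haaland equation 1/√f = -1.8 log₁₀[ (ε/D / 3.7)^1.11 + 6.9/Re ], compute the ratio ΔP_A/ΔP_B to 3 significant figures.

ΔP_A/ΔP_B ≈ 43.1

Pipe A: V = Q/A = 0.00242/0.002679 = 0.9034 m/s; Re = 4.375e+04; ε/D = 0.0223; Haaland → f = 0.05161; ΔP_A = f(L/D)(ρV²/2) = 5.15e+04 Pa.
Pipe B: V = Q/A = 0.00242/0.00762 = 0.3176 m/s; Re = 2.594e+04; ε/D = 1.32e-05; Haaland → f = 0.02417; ΔP_B = f(L/D)(ρV²/2) = 1194 Pa.
ΔP_A/ΔP_B = 5.15e+04/1194 = 43.1.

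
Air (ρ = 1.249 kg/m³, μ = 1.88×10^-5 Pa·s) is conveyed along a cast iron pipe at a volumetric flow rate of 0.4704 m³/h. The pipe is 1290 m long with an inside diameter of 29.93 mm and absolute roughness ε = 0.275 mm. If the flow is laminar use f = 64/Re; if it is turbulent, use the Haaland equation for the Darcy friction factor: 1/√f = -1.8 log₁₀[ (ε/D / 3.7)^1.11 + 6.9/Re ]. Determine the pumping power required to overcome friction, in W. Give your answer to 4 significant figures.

P ≈ 0.02102 W

Q = 0.4704 m³/h = 0.4704/3600 = 0.0001307 m³/s.
Cross-sectional area A = πD²/4 = π(0.02993)²/4 = 0.0007036 m²; mean velocity V = Q/A = 0.0001307/0.0007036 = 0.1857 m/s.
Reynolds number Re = ρVD/μ = 1.249 · 0.1857 · 0.02993 / 1.88e-05 = 369.3.
Re < 2300 → laminar flow, so f = 64/Re = 64/369.3 = 0.1733 (the turbulent correlation is not needed).
Darcy-Weisbach: ΔP = f(L/D)(ρV²/2) = 0.1733·(1290/0.02993)·(1.249·0.1857²/2) = 0.1733·4.31e+04·0.02154 = 160.9 Pa.
Pumping power P = QΔP = 0.0001307·160.9 = 0.021024 W = 0.02102 W.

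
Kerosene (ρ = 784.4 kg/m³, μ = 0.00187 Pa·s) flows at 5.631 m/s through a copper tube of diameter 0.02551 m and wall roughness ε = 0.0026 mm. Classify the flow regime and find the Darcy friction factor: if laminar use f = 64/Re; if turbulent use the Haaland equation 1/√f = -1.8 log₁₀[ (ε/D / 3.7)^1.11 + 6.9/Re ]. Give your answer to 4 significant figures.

Re = ρVD/μ = 784.4·5.631·0.02551/0.00187 = 6.025e+04.
Re > 4000 → turbulent. ε/D = 2.6e-06/0.02551 = 0.000102; Haaland: 1/√f = -1.8 log₁₀[8.68e-06 + 0.000115] = 7.037, so f = 0.02019.

f ≈ 0.02019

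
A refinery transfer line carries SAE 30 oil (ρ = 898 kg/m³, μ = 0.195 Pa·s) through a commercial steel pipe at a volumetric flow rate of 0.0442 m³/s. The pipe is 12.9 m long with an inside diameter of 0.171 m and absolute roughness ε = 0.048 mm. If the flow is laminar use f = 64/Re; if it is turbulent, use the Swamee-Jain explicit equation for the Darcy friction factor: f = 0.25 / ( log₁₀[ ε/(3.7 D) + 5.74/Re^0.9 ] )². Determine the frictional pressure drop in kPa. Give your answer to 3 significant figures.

Cross-sectional area A = πD²/4 = π(0.171)²/4 = 0.02297 m²; mean velocity V = Q/A = 0.0442/0.02297 = 1.925 m/s.
Reynolds number Re = ρVD/μ = 898 · 1.925 · 0.171 / 0.195 = 1516.
Re < 2300 → laminar flow, so f = 64/Re = 64/1516 = 0.04223 (the turbulent correlation is not needed).
Darcy-Weisbach: ΔP = f(L/D)(ρV²/2) = 0.04223·(12.9/0.171)·(898·1.925²/2) = 0.04223·75.44·1663 = 5298 Pa.
ΔP = 5298 Pa = 5.30 kPa.

ΔP ≈ 5.30 kPa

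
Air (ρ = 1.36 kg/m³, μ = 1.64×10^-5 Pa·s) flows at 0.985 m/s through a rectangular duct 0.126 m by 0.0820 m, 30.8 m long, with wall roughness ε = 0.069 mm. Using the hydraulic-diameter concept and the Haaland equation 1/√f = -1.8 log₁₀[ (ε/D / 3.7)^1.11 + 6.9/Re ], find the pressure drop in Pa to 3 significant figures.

ΔP ≈ 6.86 Pa

Hydraulic diameter D_h = 4A/P = 4·(0.126·0.082)/(2·(0.126+0.082)) = 0.04133/0.416 = 0.09935 m.
Re = ρVD_h/μ = 1.36·0.985·0.09935/1.64e-05 = 8115.
ε/D_h = 6.9e-05/0.09935 = 0.000695; Haaland gives 1/√f = -1.8 log₁₀[7.3e-05+0.00085] = 5.462, so f = 0.03352.
ΔP = f(L/D_h)(ρV²/2) = 0.03352·30.8/0.09935·0.6598 = 6.855 Pa.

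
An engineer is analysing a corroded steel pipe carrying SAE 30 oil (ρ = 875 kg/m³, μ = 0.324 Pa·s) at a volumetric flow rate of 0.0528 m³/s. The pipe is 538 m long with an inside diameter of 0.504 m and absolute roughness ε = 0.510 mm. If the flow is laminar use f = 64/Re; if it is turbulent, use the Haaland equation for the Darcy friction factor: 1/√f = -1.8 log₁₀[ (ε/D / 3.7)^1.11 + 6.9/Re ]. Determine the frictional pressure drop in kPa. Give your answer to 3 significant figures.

Cross-sectional area A = πD²/4 = π(0.504)²/4 = 0.1995 m²; mean velocity V = Q/A = 0.0528/0.1995 = 0.2647 m/s.
Reynolds number Re = ρVD/μ = 875 · 0.2647 · 0.504 / 0.324 = 360.2.
Re < 2300 → laminar flow, so f = 64/Re = 64/360.2 = 0.1777 (the turbulent correlation is not needed).
Darcy-Weisbach: ΔP = f(L/D)(ρV²/2) = 0.1777·(538/0.504)·(875·0.2647²/2) = 0.1777·1067·30.64 = 5812 Pa.
ΔP = 5812 Pa = 5.81 kPa.

ΔP ≈ 5.81 kPa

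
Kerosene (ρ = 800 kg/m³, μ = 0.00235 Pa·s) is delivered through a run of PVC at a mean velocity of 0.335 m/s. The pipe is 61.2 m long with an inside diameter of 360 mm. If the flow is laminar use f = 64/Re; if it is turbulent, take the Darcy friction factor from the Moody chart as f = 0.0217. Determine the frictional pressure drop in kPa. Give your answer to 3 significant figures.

Reynolds number Re = ρVD/μ = 800 · 0.335 · 0.36 / 0.00235 = 4.106e+04.
Re > 4000 → turbulent; use the Moody-chart value f = 0.0217.
Darcy-Weisbach: ΔP = f(L/D)(ρV²/2) = 0.0217·(61.2/0.36)·(800·0.335²/2) = 0.0217·170·44.89 = 165.6 Pa.
ΔP = 165.6 Pa = 0.166 kPa.

ΔP ≈ 0.166 kPa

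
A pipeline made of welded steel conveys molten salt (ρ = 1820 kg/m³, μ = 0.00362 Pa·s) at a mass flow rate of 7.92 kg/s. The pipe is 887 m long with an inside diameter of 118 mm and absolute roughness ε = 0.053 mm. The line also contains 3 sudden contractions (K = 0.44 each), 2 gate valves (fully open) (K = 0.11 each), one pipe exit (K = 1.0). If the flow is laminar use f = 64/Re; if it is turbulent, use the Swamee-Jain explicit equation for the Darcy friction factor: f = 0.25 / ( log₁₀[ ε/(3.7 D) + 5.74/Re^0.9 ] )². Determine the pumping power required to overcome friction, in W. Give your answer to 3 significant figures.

A = πD²/4 = π(0.118)²/4 = 0.01094 m²; mean velocity V = ṁ/(ρA) = 7.92/(1820 · 0.01094) = 0.3979 m/s.
Reynolds number Re = ρVD/μ = 1820 · 0.3979 · 0.118 / 0.00362 = 2.361e+04.
Re > 4000 → turbulent. Relative roughness ε/D = 5.3e-05/0.118 = 0.000449. Swamee-Jain: f = 0.25/(log₁₀[0.000449/3.7 + 5.74/2.361e+04^0.9])² = 0.25/(log₁₀[0.000121 + 0.000666])² = 0.25/(-3.104)² = 0.02595.
Total minor-loss coefficient ΣK = 3·0.44 + 2·0.11 + 1·1 = 2.54.
ΔP = [f·L/D + ΣK]·(ρV²/2) = [0.02595·887/0.118 + 2.54]·(1820·0.3979²/2) = [195 + 2.54]·144.1 = 2.847e+04 Pa.
Q = ṁ/ρ = 7.92/1820 = 0.004352 m³/s.
Pumping power P = QΔP = 0.004352·2.847e+04 = 123.9 W = 124 W.

P ≈ 124 W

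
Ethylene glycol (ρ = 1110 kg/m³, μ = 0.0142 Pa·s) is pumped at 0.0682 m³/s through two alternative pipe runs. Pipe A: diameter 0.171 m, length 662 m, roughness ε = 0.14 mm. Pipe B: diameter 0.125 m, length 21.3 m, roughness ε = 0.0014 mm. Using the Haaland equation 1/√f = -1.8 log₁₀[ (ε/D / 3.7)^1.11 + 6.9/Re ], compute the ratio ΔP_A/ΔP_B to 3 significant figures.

ΔP_A/ΔP_B ≈ 7.66

Pipe A: V = Q/A = 0.0682/0.02297 = 2.97 m/s; Re = 3.969e+04; ε/D = 0.000819; Haaland → f = 0.02405; ΔP_A = f(L/D)(ρV²/2) = 4.557e+05 Pa.
Pipe B: V = Q/A = 0.0682/0.01227 = 5.557 m/s; Re = 5.43e+04; ε/D = 1.12e-05; Haaland → f = 0.02036; ΔP_B = f(L/D)(ρV²/2) = 5.947e+04 Pa.
ΔP_A/ΔP_B = 4.557e+05/5.947e+04 = 7.66.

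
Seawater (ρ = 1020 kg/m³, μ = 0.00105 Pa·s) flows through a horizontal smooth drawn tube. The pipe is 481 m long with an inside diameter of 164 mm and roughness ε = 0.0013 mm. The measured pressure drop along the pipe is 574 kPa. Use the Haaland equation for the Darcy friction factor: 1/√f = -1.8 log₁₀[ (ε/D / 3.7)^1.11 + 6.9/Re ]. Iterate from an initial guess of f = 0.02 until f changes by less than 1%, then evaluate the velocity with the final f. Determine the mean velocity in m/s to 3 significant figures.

Rearranging Darcy-Weisbach: V = √(2·ΔP·D/(f·L·ρ)). With ε/D = 1.3e-06/0.164 = 7.93e-06, iterate starting from f = 0.02:
  f = 0.02 → V = √(2·5.74e+05·0.164/(0.02·481·1020)) = 4.38 m/s; Re = ρVD/μ = 6.978e+05; f → 0.01243
  f = 0.01243 → V = 5.556 m/s; Re = 8.852e+05; f → 0.01196
  f = 0.01196 → V = 5.665 m/s; Re = 9.025e+05; f → 0.01192
Converged (Δf/f < 1%). With the final f = 0.01192: V = √(2·5.74e+05·0.164/(0.01192·481·1020)) = 5.674 m/s.

V ≈ 5.67 m/s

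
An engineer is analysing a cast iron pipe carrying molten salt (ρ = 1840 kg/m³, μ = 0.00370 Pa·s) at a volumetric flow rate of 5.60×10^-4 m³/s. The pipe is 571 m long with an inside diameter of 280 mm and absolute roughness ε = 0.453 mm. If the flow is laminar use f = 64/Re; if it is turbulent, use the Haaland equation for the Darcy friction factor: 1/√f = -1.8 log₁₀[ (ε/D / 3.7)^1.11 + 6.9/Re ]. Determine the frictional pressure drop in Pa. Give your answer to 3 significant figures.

Cross-sectional area A = πD²/4 = π(0.28)²/4 = 0.06158 m²; mean velocity V = Q/A = 0.00056/0.06158 = 0.009095 m/s.
Reynolds number Re = ρVD/μ = 1840 · 0.009095 · 0.28 / 0.0037 = 1266.
Re < 2300 → laminar flow, so f = 64/Re = 64/1266 = 0.05054 (the turbulent correlation is not needed).
Darcy-Weisbach: ΔP = f(L/D)(ρV²/2) = 0.05054·(571/0.28)·(1840·0.009095²/2) = 0.05054·2039·0.07609 = 7.842 Pa.

ΔP ≈ 7.84 Pa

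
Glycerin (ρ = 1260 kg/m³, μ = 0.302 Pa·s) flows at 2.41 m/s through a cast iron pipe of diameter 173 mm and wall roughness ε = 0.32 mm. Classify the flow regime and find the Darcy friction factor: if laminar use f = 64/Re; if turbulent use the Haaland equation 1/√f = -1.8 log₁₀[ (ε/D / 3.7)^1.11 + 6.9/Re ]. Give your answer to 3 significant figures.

f ≈ 0.0368

Re = ρVD/μ = 1260·2.41·0.173/0.302 = 1740.
Re < 2300 → laminar, so f = 64/Re = 0.03679 (roughness is irrelevant in laminar flow).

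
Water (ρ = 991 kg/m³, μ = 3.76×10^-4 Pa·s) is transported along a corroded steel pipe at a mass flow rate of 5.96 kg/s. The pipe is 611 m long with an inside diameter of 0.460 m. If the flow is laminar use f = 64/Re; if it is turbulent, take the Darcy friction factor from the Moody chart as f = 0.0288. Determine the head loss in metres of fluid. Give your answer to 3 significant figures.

A = πD²/4 = π(0.46)²/4 = 0.1662 m²; mean velocity V = ṁ/(ρA) = 5.96/(991 · 0.1662) = 0.03619 m/s.
Reynolds number Re = ρVD/μ = 991 · 0.03619 · 0.46 / 0.000376 = 4.387e+04.
Re > 4000 → turbulent; use the Moody-chart value f = 0.0288.
Darcy-Weisbach: ΔP = f(L/D)(ρV²/2) = 0.0288·(611/0.46)·(991·0.03619²/2) = 0.0288·1328·0.6489 = 24.82 Pa.
Head loss h_f = ΔP/(ρg) = 24.82/(991·9.81) = 0.00255 m.

h_f ≈ 0.00255 m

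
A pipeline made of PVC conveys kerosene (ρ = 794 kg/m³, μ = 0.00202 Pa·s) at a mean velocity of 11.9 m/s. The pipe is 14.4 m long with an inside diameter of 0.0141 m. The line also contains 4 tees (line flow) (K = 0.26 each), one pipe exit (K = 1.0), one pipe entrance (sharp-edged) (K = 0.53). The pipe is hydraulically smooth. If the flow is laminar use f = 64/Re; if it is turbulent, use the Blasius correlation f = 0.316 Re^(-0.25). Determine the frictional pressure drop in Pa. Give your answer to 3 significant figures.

ΔP ≈ 1.28×10^6 Pa

Reynolds number Re = ρVD/μ = 794 · 11.9 · 0.0141 / 0.00202 = 6.595e+04.
Re > 4000 → turbulent. Smooth-pipe (Blasius): f = 0.316 Re^(-0.25) = 0.316/(6.595e+04)^0.25 = 0.01972.
Total minor-loss coefficient ΣK = 4·0.26 + 1·1 + 1·0.53 = 2.57.
ΔP = [f·L/D + ΣK]·(ρV²/2) = [0.01972·14.4/0.0141 + 2.57]·(794·11.9²/2) = [20.14 + 2.57]·5.622e+04 = 1.277e+06 Pa.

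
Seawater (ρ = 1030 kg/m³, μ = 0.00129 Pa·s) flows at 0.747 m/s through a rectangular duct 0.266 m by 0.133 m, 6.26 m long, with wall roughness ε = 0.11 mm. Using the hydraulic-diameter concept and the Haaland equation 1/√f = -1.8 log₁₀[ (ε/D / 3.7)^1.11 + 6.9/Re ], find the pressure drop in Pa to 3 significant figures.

Hydraulic diameter D_h = 4A/P = 4·(0.266·0.133)/(2·(0.266+0.133)) = 0.1415/0.798 = 0.1773 m.
Re = ρVD_h/μ = 1030·0.747·0.1773/0.00129 = 1.058e+05.
ε/D_h = 0.00011/0.1773 = 0.00062; Haaland gives 1/√f = -1.8 log₁₀[6.44e-05+6.52e-05] = 6.997, so f = 0.02043.
ΔP = f(L/D_h)(ρV²/2) = 0.02043·6.26/0.1773·287.4 = 207.2 Pa.

ΔP ≈ 207 Pa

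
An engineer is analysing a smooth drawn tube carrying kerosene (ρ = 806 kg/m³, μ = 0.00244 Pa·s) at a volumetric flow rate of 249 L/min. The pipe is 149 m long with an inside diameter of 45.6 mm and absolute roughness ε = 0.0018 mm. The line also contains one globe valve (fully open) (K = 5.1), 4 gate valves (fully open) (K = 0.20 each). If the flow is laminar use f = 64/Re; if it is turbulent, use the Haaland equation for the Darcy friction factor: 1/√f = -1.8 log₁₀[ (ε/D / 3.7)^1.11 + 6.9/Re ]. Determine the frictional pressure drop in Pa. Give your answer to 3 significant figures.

Q = 249 L/min = 249/60000 = 0.00415 m³/s.
Cross-sectional area A = πD²/4 = π(0.0456)²/4 = 0.001633 m²; mean velocity V = Q/A = 0.00415/0.001633 = 2.541 m/s.
Reynolds number Re = ρVD/μ = 806 · 2.541 · 0.0456 / 0.00244 = 3.828e+04.
Re > 4000 → turbulent. Relative roughness ε/D = 1.8e-06/0.0456 = 3.95e-05. Haaland: 1/√f = -1.8 log₁₀[(3.95e-05/3.7)^1.11 + 6.9/3.828e+04] = -1.8 log₁₀[3.03e-06 + 0.00018] = 6.726, so f = 0.0221.
Total minor-loss coefficient ΣK = 1·5.1 + 4·0.2 = 5.9.
ΔP = [f·L/D + ΣK]·(ρV²/2) = [0.0221·149/0.0456 + 5.9]·(806·2.541²/2) = [72.22 + 5.9]·2602 = 2.033e+05 Pa.

ΔP ≈ 203000 Pa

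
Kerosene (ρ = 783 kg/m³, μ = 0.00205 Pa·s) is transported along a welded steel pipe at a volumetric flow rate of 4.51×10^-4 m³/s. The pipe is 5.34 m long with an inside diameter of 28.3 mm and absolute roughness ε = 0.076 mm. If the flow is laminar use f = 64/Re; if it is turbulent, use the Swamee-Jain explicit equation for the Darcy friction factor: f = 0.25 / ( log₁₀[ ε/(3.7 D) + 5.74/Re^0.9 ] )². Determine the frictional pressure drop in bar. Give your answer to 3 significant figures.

ΔP ≈ 0.0141 bar

Cross-sectional area A = πD²/4 = π(0.0283)²/4 = 0.000629 m²; mean velocity V = Q/A = 0.000451/0.000629 = 0.717 m/s.
Reynolds number Re = ρVD/μ = 783 · 0.717 · 0.0283 / 0.00205 = 7750.
Re > 4000 → turbulent. Relative roughness ε/D = 7.6e-05/0.0283 = 0.00269. Swamee-Jain: f = 0.25/(log₁₀[0.00269/3.7 + 5.74/7750^0.9])² = 0.25/(log₁₀[0.000726 + 0.00181])² = 0.25/(-2.595)² = 0.03712.
Darcy-Weisbach: ΔP = f(L/D)(ρV²/2) = 0.03712·(5.34/0.0283)·(783·0.717²/2) = 0.03712·188.7·201.3 = 1410 Pa.
ΔP = 1410 Pa = 0.0141 bar.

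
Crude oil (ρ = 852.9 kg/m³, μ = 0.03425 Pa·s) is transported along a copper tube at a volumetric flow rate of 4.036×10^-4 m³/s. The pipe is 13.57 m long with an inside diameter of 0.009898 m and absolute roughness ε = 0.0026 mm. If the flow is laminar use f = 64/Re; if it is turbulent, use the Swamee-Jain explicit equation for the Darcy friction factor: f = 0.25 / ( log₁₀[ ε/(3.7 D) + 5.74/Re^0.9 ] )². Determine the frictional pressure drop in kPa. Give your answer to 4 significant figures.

ΔP ≈ 796.3 kPa

Cross-sectional area A = πD²/4 = π(0.009898)²/4 = 7.695e-05 m²; mean velocity V = Q/A = 0.0004036/7.695e-05 = 5.245 m/s.
Reynolds number Re = ρVD/μ = 852.9 · 5.245 · 0.009898 / 0.0343 = 1293.
Re < 2300 → laminar flow, so f = 64/Re = 64/1293 = 0.0495 (the turbulent correlation is not needed).
Darcy-Weisbach: ΔP = f(L/D)(ρV²/2) = 0.0495·(13.57/0.009898)·(852.9·5.245²/2) = 0.0495·1371·1.173e+04 = 7.963e+05 Pa.
ΔP = 7.963e+05 Pa = 796.3 kPa.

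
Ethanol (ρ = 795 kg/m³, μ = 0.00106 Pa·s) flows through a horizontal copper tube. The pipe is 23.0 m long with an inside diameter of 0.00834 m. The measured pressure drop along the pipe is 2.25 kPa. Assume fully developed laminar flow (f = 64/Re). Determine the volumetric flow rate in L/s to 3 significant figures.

For laminar flow, f = 64/Re with Re = ρVD/μ, so Darcy-Weisbach reduces to ΔP = 32μLV/D². Solving for V: V = ΔP·D²/(32μL) = 2250·(0.00834)²/(32·0.00106·23) = 0.2006 m/s.
Check: Re = ρVD/μ = 795·0.2006·0.00834/0.00106 = 1255 < 2300, so the laminar assumption holds.
Q = V·A = 0.2006·(π/4·0.00834²) = 1.096e-05 m³/s = 0.0110 L/s.

Q ≈ 0.0110 L/s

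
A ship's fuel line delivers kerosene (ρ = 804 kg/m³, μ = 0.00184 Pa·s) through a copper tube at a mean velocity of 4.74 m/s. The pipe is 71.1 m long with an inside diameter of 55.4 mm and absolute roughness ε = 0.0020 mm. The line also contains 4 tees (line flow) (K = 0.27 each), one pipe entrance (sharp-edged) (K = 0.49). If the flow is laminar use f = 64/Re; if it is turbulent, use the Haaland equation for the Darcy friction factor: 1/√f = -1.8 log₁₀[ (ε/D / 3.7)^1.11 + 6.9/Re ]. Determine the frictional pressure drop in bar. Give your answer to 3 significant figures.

ΔP ≈ 2.17 bar

Reynolds number Re = ρVD/μ = 804 · 4.74 · 0.0554 / 0.00184 = 1.147e+05.
Re > 4000 → turbulent. Relative roughness ε/D = 2e-06/0.0554 = 3.61e-05. Haaland: 1/√f = -1.8 log₁₀[(3.61e-05/3.7)^1.11 + 6.9/1.147e+05] = -1.8 log₁₀[2.74e-06 + 6.01e-05] = 7.563, so f = 0.01748.
Total minor-loss coefficient ΣK = 4·0.27 + 1·0.49 = 1.57.
ΔP = [f·L/D + ΣK]·(ρV²/2) = [0.01748·71.1/0.0554 + 1.57]·(804·4.74²/2) = [22.44 + 1.57]·9032 = 2.168e+05 Pa.
ΔP = 2.168e+05 Pa = 2.17 bar.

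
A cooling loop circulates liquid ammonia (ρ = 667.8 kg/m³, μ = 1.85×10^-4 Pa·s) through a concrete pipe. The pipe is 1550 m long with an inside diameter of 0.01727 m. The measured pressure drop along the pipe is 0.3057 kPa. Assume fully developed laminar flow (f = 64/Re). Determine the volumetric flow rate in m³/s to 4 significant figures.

For laminar flow, f = 64/Re with Re = ρVD/μ, so Darcy-Weisbach reduces to ΔP = 32μLV/D². Solving for V: V = ΔP·D²/(32μL) = 305.7·(0.01727)²/(32·0.000185·1550) = 0.009936 m/s.
Check: Re = ρVD/μ = 667.8·0.009936·0.01727/0.000185 = 619.4 < 2300, so the laminar assumption holds.
Q = V·A = 0.009936·(π/4·0.01727²) = 2.328e-06 m³/s = 2.328×10^-6 m³/s.

Q ≈ 2.328×10^-6 m³/s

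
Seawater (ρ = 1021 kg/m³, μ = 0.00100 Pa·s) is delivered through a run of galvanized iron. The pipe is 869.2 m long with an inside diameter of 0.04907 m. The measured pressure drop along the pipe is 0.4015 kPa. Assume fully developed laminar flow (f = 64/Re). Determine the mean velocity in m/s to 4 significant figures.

For laminar flow, f = 64/Re with Re = ρVD/μ, so Darcy-Weisbach reduces to ΔP = 32μLV/D². Solving for V: V = ΔP·D²/(32μL) = 401.5·(0.04907)²/(32·0.001·869.2) = 0.03476 m/s.
Check: Re = ρVD/μ = 1021·0.03476·0.04907/0.001 = 1741 < 2300, so the laminar assumption holds.

V ≈ 0.03476 m/s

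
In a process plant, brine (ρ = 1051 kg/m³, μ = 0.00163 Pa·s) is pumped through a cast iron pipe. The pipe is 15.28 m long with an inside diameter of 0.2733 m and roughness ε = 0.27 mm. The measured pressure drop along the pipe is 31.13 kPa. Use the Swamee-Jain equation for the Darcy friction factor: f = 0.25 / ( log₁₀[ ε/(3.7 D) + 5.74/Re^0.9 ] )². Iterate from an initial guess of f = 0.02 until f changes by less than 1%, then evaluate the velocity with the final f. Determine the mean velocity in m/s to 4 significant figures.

V ≈ 7.298 m/s

Rearranging Darcy-Weisbach: V = √(2·ΔP·D/(f·L·ρ)). With ε/D = 0.00027/0.2733 = 0.000988, iterate starting from f = 0.02:
  f = 0.02 → V = √(2·3.113e+04·0.2733/(0.02·15.28·1051)) = 7.279 m/s; Re = ρVD/μ = 1.283e+06; f → 0.0199
Converged (Δf/f < 1%). With the final f = 0.0199: V = √(2·3.113e+04·0.2733/(0.0199·15.28·1051)) = 7.298 m/s.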